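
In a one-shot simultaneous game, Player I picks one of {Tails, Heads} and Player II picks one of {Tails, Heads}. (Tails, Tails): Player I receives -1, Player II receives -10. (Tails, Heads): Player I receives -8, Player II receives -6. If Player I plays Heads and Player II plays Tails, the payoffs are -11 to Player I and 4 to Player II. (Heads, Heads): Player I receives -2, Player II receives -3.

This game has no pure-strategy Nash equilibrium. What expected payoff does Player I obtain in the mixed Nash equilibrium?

Player II's mix must leave Player I indifferent between Tails and Heads.
  Player I's expected payoff from Tails: q·(-1) + (1−q)·(-8) = 7q - 8
  Player I's expected payoff from Heads: q·(-11) + (1−q)·(-2) = -9q - 2
  7q - 8 = -9q - 2  ⇒  16q = 6  ⇒  q = 3/8.
At equilibrium Player I is indifferent across rows, so Player I's payoff equals the payoff from Tails: (3/8)·(-1) + (5/8)·(-8) = -43/8.

-43/8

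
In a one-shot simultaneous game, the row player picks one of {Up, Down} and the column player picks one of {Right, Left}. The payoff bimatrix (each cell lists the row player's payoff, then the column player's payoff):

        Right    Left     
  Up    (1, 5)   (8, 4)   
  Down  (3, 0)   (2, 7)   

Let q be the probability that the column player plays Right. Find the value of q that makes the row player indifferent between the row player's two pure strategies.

q = 3/4

For the row player to be willing to mix, the row player must be indifferent between Up and Down, which pins down the column player's mix.
  the row player's payoff to Up: q·1 + (1−q)·8 = -7q + 8
  the row player's payoff to Down: q·3 + (1−q)·2 = q + 2
  -7q + 8 = q + 2  ⇒  -8q = -6  ⇒  q = 3/4.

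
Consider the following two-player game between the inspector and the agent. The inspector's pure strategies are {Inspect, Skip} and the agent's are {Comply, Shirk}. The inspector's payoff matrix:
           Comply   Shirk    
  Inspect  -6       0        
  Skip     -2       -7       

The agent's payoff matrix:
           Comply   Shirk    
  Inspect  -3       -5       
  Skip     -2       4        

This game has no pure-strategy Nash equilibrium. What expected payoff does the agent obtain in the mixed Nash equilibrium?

In a mixed equilibrium the agent is indifferent between Comply and Shirk; this condition fixes p.
  the agent's payoff from Comply: p·(-3) + (1−p)·(-2) = -p - 2
  the agent's payoff from Shirk: p·(-5) + (1−p)·4 = -9p + 4
  -p - 2 = -9p + 4  ⇒  8p = 6  ⇒  p = 3/4.
At equilibrium the agent is indifferent across columns, so the agent's payoff equals the payoff from Comply: (3/4)·(-3) + (1/4)·(-2) = -11/4.

-11/4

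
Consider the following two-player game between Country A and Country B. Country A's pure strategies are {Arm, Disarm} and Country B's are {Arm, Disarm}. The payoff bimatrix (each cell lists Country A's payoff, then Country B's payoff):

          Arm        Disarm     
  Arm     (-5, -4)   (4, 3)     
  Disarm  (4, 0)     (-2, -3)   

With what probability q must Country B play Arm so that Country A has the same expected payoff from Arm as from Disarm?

In a mixed equilibrium Country A is indifferent between Arm and Disarm; this condition fixes q.
  Country A's expected payoff from Arm: q·(-5) + (1−q)·4 = -9q + 4
  Country A's expected payoff from Disarm: q·4 + (1−q)·(-2) = 6q - 2
  -9q + 4 = 6q - 2  ⇒  -15q = -6  ⇒  q = 2/5.

q = 2/5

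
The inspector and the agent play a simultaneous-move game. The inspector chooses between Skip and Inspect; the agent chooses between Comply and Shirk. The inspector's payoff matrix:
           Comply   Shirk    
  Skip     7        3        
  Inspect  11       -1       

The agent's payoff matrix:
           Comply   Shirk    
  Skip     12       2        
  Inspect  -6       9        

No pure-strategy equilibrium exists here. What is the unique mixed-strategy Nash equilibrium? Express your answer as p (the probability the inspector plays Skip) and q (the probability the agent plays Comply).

p = 3/5, q = 1/2

The inspector's mix must leave the agent indifferent between Comply and Shirk.
  the agent's payoff to Comply: p·12 + (1−p)·(-6) = 18p - 6
  the agent's payoff to Shirk: p·2 + (1−p)·9 = -7p + 9
  18p - 6 = -7p + 9  ⇒  25p = 15  ⇒  p = 3/5.
Set the inspector's expected payoff from Skip equal to that from Inspect:
  the inspector's expected payoff from Skip: q·7 + (1−q)·3 = 4q + 3
  the inspector's expected payoff from Inspect: q·11 + (1−q)·(-1) = 12q - 1
  4q + 3 = 12q - 1  ⇒  -8q = -4  ⇒  q = 1/2.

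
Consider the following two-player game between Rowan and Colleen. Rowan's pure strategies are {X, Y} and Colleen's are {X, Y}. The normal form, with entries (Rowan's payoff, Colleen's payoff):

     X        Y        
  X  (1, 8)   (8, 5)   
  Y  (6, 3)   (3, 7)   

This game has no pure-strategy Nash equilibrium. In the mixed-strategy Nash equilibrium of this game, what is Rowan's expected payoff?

9/2

In a mixed equilibrium Rowan is indifferent between X and Y; this condition fixes q.
  Rowan's payoff to X: q·1 + (1−q)·8 = -7q + 8
  Rowan's payoff to Y: q·6 + (1−q)·3 = 3q + 3
  -7q + 8 = 3q + 3  ⇒  -10q = -5  ⇒  q = 1/2.
At equilibrium Rowan is indifferent across rows, so Rowan's payoff equals the payoff from X: (1/2)·1 + (1/2)·8 = 9/2.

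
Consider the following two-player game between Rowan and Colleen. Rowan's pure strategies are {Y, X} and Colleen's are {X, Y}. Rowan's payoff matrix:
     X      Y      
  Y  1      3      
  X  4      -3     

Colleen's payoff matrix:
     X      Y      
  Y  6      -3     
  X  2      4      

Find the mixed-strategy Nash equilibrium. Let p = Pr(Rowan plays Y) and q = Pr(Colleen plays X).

Rowan's mix must leave Colleen indifferent between X and Y.
  Colleen's payoff to X: p·6 + (1−p)·2 = 4p + 2
  Colleen's payoff to Y: p·(-3) + (1−p)·4 = -7p + 4
  4p + 2 = -7p + 4  ⇒  11p = 2  ⇒  p = 2/11.
Colleen's mix must leave Rowan indifferent between Y and X.
  Rowan's payoff to Y: q·1 + (1−q)·3 = -2q + 3
  Rowan's payoff to X: q·4 + (1−q)·(-3) = 7q - 3
  -2q + 3 = 7q - 3  ⇒  -9q = -6  ⇒  q = 2/3.

p = 2/11, q = 2/3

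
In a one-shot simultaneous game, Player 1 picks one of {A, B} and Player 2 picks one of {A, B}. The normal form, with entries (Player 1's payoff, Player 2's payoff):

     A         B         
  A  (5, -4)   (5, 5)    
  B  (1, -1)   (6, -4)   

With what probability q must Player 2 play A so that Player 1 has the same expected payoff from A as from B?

q = 1/5

In a mixed equilibrium Player 1 is indifferent between A and B; this condition fixes q.
  Player 1's payoff to A: q·5 + (1−q)·5 = 5
  Player 1's payoff to B: q·1 + (1−q)·6 = -5q + 6
  5 = -5q + 6  ⇒  5q = 1  ⇒  q = 1/5.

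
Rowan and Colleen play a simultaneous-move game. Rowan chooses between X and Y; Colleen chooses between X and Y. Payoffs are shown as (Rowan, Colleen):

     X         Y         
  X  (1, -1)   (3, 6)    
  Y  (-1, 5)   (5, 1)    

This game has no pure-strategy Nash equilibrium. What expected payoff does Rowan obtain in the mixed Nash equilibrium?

Set Rowan's expected payoff from X equal to that from Y:
  Rowan's expected payoff from X: q·1 + (1−q)·3 = -2q + 3
  Rowan's expected payoff from Y: q·(-1) + (1−q)·5 = -6q + 5
  -2q + 3 = -6q + 5  ⇒  4q = 2  ⇒  q = 1/2.
At equilibrium Rowan is indifferent across rows, so Rowan's payoff equals the payoff from X: (1/2)·1 + (1/2)·3 = 2.

2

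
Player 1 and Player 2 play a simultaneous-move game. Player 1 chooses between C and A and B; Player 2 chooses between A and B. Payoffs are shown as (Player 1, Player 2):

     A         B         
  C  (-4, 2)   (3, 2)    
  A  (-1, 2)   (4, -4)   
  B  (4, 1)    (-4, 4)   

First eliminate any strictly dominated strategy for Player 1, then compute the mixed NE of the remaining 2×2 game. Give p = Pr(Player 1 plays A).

p = 1/3

Player 1's strategy C is strictly dominated by A: -1 > -4 and 4 > 3. Eliminate C.
In a mixed equilibrium Player 2 is indifferent between A and B; this condition fixes p.
  Player 2's expected payoff from A: p·2 + (1−p)·1 = p + 1
  Player 2's expected payoff from B: p·(-4) + (1−p)·4 = -8p + 4
  p + 1 = -8p + 4  ⇒  9p = 3  ⇒  p = 1/3.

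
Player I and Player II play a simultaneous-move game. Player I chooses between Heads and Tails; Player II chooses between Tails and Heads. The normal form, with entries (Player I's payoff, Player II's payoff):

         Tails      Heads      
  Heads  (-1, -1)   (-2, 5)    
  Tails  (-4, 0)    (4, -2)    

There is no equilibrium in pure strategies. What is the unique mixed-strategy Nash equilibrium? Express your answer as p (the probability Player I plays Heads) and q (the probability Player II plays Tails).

p = 1/4, q = 2/3

For Player II to be willing to mix, Player II must be indifferent between Tails and Heads, which pins down Player I's mix.
  Player II's payoff from Tails: p·(-1) + (1−p)·0 = -p
  Player II's payoff from Heads: p·5 + (1−p)·(-2) = 7p - 2
  -p = 7p - 2  ⇒  -8p = -2  ⇒  p = 1/4.
Player I's indifference between Heads and Tails determines Player II's mixing probability q:
  Player I's payoff to Heads: q·(-1) + (1−q)·(-2) = q - 2
  Player I's payoff to Tails: q·(-4) + (1−q)·4 = -8q + 4
  q - 2 = -8q + 4  ⇒  9q = 6  ⇒  q = 2/3.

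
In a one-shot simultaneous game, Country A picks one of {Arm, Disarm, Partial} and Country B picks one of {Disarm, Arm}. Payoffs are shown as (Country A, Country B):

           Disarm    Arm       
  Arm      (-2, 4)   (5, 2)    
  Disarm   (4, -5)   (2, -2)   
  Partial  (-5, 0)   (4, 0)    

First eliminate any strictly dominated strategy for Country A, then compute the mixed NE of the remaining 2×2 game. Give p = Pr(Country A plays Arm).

p = 3/5

Country A's strategy Partial is strictly dominated by Arm: -2 > -5 and 5 > 4. Eliminate Partial.
Set Country B's expected payoff from Disarm equal to that from Arm:
  Country B's payoff to Disarm: p·4 + (1−p)·(-5) = 9p - 5
  Country B's payoff to Arm: p·2 + (1−p)·(-2) = 4p - 2
  9p - 5 = 4p - 2  ⇒  5p = 3  ⇒  p = 3/5.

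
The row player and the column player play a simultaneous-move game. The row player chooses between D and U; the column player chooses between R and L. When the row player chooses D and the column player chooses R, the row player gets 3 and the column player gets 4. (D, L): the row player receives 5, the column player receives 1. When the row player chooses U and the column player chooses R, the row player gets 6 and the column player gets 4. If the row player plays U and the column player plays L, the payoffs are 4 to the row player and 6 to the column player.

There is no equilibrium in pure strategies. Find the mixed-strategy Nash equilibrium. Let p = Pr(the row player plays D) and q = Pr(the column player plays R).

p = 2/5, q = 1/4

In a mixed equilibrium the column player is indifferent between R and L; this condition fixes p.
  the column player's payoff to R: p·4 + (1−p)·4 = 4
  the column player's payoff to L: p·1 + (1−p)·6 = -5p + 6
  4 = -5p + 6  ⇒  5p = 2  ⇒  p = 2/5.
In a mixed equilibrium the row player is indifferent between D and U; this condition fixes q.
  the row player's expected payoff from D: q·3 + (1−q)·5 = -2q + 5
  the row player's expected payoff from U: q·6 + (1−q)·4 = 2q + 4
  -2q + 5 = 2q + 4  ⇒  -4q = -1  ⇒  q = 1/4.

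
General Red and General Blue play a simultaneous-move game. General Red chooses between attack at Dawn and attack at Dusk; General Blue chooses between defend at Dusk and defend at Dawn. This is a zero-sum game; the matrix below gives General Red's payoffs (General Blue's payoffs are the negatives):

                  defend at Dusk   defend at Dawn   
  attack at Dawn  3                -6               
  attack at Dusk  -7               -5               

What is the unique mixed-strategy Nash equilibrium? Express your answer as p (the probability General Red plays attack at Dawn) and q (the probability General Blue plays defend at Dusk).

Set General Blue's expected payoff from defend at Dusk equal to that from defend at Dawn:
  General Blue's payoff from defend at Dusk: p·(-3) + (1−p)·7 = -10p + 7
  General Blue's payoff from defend at Dawn: p·6 + (1−p)·5 = p + 5
  -10p + 7 = p + 5  ⇒  -11p = -2  ⇒  p = 2/11.
General Blue's mix must leave General Red indifferent between attack at Dawn and attack at Dusk.
  General Red's payoff from attack at Dawn: q·3 + (1−q)·(-6) = 9q - 6
  General Red's payoff from attack at Dusk: q·(-7) + (1−q)·(-5) = -2q - 5
  9q - 6 = -2q - 5  ⇒  11q = 1  ⇒  q = 1/11.

p = 2/11, q = 1/11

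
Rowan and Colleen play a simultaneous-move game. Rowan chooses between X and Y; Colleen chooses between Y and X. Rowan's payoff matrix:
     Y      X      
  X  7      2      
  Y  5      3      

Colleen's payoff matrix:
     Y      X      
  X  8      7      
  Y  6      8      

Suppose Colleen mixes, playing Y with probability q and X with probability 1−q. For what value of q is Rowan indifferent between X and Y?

Rowan's indifference between X and Y determines Colleen's mixing probability q:
  Rowan's payoff to X: q·7 + (1−q)·2 = 5q + 2
  Rowan's payoff to Y: q·5 + (1−q)·3 = 2q + 3
  5q + 2 = 2q + 3  ⇒  3q = 1  ⇒  q = 1/3.

q = 1/3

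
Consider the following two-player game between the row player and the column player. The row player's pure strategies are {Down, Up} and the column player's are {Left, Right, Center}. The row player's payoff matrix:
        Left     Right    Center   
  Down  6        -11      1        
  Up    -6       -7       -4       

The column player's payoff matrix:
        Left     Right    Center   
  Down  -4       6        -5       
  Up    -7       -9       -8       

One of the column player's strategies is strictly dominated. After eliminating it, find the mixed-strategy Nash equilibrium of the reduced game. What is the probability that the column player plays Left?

q = 1/4

The column player's strategy Center is strictly dominated by Left: -4 > -5 and -7 > -8. Eliminate Center.
The column player's mix must leave the row player indifferent between Down and Up.
  the row player's expected payoff from Down: q·6 + (1−q)·(-11) = 17q - 11
  the row player's expected payoff from Up: q·(-6) + (1−q)·(-7) = q - 7
  17q - 11 = q - 7  ⇒  16q = 4  ⇒  q = 1/4.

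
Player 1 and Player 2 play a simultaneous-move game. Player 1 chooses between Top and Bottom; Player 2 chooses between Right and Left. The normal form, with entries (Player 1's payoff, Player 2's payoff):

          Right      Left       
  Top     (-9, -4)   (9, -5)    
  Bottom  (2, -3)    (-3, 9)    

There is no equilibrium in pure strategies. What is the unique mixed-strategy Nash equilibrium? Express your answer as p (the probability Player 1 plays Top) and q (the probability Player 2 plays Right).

Player 2's indifference between Right and Left determines Player 1's mixing probability p:
  Player 2's payoff from Right: p·(-4) + (1−p)·(-3) = -p - 3
  Player 2's payoff from Left: p·(-5) + (1−p)·9 = -14p + 9
  -p - 3 = -14p + 9  ⇒  13p = 12  ⇒  p = 12/13.
Set Player 1's expected payoff from Top equal to that from Bottom:
  Player 1's expected payoff from Top: q·(-9) + (1−q)·9 = -18q + 9
  Player 1's expected payoff from Bottom: q·2 + (1−q)·(-3) = 5q - 3
  -18q + 9 = 5q - 3  ⇒  -23q = -12  ⇒  q = 12/23.

p = 12/13, q = 12/23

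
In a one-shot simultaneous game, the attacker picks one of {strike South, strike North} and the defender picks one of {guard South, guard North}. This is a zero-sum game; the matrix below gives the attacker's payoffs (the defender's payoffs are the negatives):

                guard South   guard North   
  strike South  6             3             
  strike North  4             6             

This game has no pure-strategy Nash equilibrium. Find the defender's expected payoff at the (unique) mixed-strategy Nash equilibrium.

The defender's indifference between guard South and guard North determines the attacker's mixing probability p:
  the defender's payoff to guard South: p·(-6) + (1−p)·(-4) = -2p - 4
  the defender's payoff to guard North: p·(-3) + (1−p)·(-6) = 3p - 6
  -2p - 4 = 3p - 6  ⇒  -5p = -2  ⇒  p = 2/5.
At equilibrium the defender is indifferent across columns, so the defender's payoff equals the payoff from guard South: (2/5)·(-6) + (3/5)·(-4) = -24/5.

-24/5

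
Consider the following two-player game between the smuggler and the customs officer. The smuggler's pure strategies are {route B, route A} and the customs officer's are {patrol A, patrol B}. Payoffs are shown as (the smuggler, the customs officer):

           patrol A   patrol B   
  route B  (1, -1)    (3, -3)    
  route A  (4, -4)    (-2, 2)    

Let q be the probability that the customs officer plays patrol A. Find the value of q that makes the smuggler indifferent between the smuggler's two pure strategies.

q = 5/8

For the smuggler to be willing to mix, the smuggler must be indifferent between route B and route A, which pins down the customs officer's mix.
  the smuggler's expected payoff from route B: q·1 + (1−q)·3 = -2q + 3
  the smuggler's expected payoff from route A: q·4 + (1−q)·(-2) = 6q - 2
  -2q + 3 = 6q - 2  ⇒  -8q = -5  ⇒  q = 5/8.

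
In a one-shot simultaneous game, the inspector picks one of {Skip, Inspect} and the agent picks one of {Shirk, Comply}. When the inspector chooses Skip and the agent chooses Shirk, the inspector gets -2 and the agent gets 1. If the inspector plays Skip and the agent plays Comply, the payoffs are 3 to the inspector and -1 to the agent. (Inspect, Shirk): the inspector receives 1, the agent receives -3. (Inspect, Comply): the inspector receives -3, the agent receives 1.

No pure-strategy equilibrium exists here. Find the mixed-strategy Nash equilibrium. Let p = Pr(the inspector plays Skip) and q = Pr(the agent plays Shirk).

p = 2/3, q = 2/3

For the agent to be willing to mix, the agent must be indifferent between Shirk and Comply, which pins down the inspector's mix.
  the agent's payoff from Shirk: p·1 + (1−p)·(-3) = 4p - 3
  the agent's payoff from Comply: p·(-1) + (1−p)·1 = -2p + 1
  4p - 3 = -2p + 1  ⇒  6p = 4  ⇒  p = 2/3.
In a mixed equilibrium the inspector is indifferent between Skip and Inspect; this condition fixes q.
  the inspector's expected payoff from Skip: q·(-2) + (1−q)·3 = -5q + 3
  the inspector's expected payoff from Inspect: q·1 + (1−q)·(-3) = 4q - 3
  -5q + 3 = 4q - 3  ⇒  -9q = -6  ⇒  q = 2/3.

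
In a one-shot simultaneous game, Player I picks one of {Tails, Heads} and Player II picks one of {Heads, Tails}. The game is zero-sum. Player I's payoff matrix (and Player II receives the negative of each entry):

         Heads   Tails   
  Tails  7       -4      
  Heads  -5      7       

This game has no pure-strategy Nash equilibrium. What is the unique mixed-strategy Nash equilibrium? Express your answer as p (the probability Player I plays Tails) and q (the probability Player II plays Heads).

p = 12/23, q = 11/23

Player I's mix must leave Player II indifferent between Heads and Tails.
  Player II's payoff to Heads: p·(-7) + (1−p)·5 = -12p + 5
  Player II's payoff to Tails: p·4 + (1−p)·(-7) = 11p - 7
  -12p + 5 = 11p - 7  ⇒  -23p = -12  ⇒  p = 12/23.
In a mixed equilibrium Player I is indifferent between Tails and Heads; this condition fixes q.
  Player I's payoff from Tails: q·7 + (1−q)·(-4) = 11q - 4
  Player I's payoff from Heads: q·(-5) + (1−q)·7 = -12q + 7
  11q - 4 = -12q + 7  ⇒  23q = 11  ⇒  q = 11/23.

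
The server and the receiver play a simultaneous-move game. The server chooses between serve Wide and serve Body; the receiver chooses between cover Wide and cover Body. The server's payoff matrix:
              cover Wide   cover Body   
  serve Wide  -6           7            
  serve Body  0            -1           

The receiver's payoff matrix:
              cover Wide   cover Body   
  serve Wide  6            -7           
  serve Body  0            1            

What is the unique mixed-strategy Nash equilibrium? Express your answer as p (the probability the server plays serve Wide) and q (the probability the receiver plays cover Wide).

p = 1/14, q = 4/7

For the receiver to be willing to mix, the receiver must be indifferent between cover Wide and cover Body, which pins down the server's mix.
  the receiver's expected payoff from cover Wide: p·6 + (1−p)·0 = 6p
  the receiver's expected payoff from cover Body: p·(-7) + (1−p)·1 = -8p + 1
  6p = -8p + 1  ⇒  14p = 1  ⇒  p = 1/14.
The server's indifference between serve Wide and serve Body determines the receiver's mixing probability q:
  the server's payoff from serve Wide: q·(-6) + (1−q)·7 = -13q + 7
  the server's payoff from serve Body: q·0 + (1−q)·(-1) = q - 1
  -13q + 7 = q - 1  ⇒  -14q = -8  ⇒  q = 4/7.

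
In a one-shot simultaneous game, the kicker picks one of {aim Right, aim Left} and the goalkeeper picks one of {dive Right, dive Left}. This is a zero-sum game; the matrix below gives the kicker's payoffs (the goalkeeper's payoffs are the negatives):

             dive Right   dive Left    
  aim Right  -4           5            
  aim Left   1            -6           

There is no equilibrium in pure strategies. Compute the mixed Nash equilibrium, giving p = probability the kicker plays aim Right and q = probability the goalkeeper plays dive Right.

In a mixed equilibrium the goalkeeper is indifferent between dive Right and dive Left; this condition fixes p.
  the goalkeeper's expected payoff from dive Right: p·4 + (1−p)·(-1) = 5p - 1
  the goalkeeper's expected payoff from dive Left: p·(-5) + (1−p)·6 = -11p + 6
  5p - 1 = -11p + 6  ⇒  16p = 7  ⇒  p = 7/16.
The goalkeeper's mix must leave the kicker indifferent between aim Right and aim Left.
  the kicker's payoff from aim Right: q·(-4) + (1−q)·5 = -9q + 5
  the kicker's payoff from aim Left: q·1 + (1−q)·(-6) = 7q - 6
  -9q + 5 = 7q - 6  ⇒  -16q = -11  ⇒  q = 11/16.

p = 7/16, q = 11/16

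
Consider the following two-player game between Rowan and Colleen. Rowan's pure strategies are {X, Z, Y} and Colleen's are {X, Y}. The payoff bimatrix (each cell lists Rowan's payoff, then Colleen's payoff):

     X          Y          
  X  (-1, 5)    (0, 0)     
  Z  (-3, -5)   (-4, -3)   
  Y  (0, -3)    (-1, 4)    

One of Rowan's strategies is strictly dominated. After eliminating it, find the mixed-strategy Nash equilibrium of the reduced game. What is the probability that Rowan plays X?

Rowan's strategy Z is strictly dominated by Y: 0 > -3 and -1 > -4. Eliminate Z.
Rowan's mix must leave Colleen indifferent between X and Y.
  Colleen's payoff from X: p·5 + (1−p)·(-3) = 8p - 3
  Colleen's payoff from Y: p·0 + (1−p)·4 = -4p + 4
  8p - 3 = -4p + 4  ⇒  12p = 7  ⇒  p = 7/12.

p = 7/12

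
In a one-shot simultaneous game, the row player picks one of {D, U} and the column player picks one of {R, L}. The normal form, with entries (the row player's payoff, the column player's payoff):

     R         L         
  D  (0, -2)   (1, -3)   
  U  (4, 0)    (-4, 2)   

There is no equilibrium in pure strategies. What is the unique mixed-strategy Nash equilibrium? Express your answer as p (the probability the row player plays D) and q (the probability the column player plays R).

p = 2/3, q = 5/9

The row player's mix must leave the column player indifferent between R and L.
  the column player's expected payoff from R: p·(-2) + (1−p)·0 = -2p
  the column player's expected payoff from L: p·(-3) + (1−p)·2 = -5p + 2
  -2p = -5p + 2  ⇒  3p = 2  ⇒  p = 2/3.
The row player's indifference between D and U determines the column player's mixing probability q:
  the row player's payoff from D: q·0 + (1−q)·1 = -q + 1
  the row player's payoff from U: q·4 + (1−q)·(-4) = 8q - 4
  -q + 1 = 8q - 4  ⇒  -9q = -5  ⇒  q = 5/9.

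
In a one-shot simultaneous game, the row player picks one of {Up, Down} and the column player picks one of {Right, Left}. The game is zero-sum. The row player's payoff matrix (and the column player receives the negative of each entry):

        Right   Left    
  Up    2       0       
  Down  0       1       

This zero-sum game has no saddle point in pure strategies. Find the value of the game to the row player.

The column player's mix must leave the row player indifferent between Up and Down.
  the row player's payoff from Up: q·2 + (1−q)·0 = 2q
  the row player's payoff from Down: q·0 + (1−q)·1 = -q + 1
  2q = -q + 1  ⇒  3q = 1  ⇒  q = 1/3.
The value is the row player's expected payoff against this mix (using Up): (1/3)·2 + (2/3)·0 = 2/3.

v = 2/3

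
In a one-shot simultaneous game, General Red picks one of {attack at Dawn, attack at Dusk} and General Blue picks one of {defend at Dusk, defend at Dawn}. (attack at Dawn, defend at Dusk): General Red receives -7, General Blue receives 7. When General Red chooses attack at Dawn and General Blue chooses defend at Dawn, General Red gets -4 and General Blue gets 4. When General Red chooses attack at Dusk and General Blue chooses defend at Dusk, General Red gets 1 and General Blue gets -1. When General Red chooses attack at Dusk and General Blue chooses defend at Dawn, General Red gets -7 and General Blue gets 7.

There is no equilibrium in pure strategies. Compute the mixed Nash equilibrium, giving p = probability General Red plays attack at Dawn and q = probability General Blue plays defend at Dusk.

General Blue's indifference between defend at Dusk and defend at Dawn determines General Red's mixing probability p:
  General Blue's payoff to defend at Dusk: p·7 + (1−p)·(-1) = 8p - 1
  General Blue's payoff to defend at Dawn: p·4 + (1−p)·7 = -3p + 7
  8p - 1 = -3p + 7  ⇒  11p = 8  ⇒  p = 8/11.
In a mixed equilibrium General Red is indifferent between attack at Dawn and attack at Dusk; this condition fixes q.
  General Red's payoff to attack at Dawn: q·(-7) + (1−q)·(-4) = -3q - 4
  General Red's payoff to attack at Dusk: q·1 + (1−q)·(-7) = 8q - 7
  -3q - 4 = 8q - 7  ⇒  -11q = -3  ⇒  q = 3/11.

p = 8/11, q = 3/11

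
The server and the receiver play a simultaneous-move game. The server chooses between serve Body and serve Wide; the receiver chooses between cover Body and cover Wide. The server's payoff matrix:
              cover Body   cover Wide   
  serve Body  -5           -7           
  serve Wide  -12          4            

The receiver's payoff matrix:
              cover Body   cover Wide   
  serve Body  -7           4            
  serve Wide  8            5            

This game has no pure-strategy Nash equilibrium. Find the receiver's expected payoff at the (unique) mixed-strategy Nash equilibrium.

The receiver's indifference between cover Body and cover Wide determines the server's mixing probability p:
  the receiver's payoff from cover Body: p·(-7) + (1−p)·8 = -15p + 8
  the receiver's payoff from cover Wide: p·4 + (1−p)·5 = -p + 5
  -15p + 8 = -p + 5  ⇒  -14p = -3  ⇒  p = 3/14.
At equilibrium the receiver is indifferent across columns, so the receiver's payoff equals the payoff from cover Body: (3/14)·(-7) + (11/14)·8 = 67/14.

67/14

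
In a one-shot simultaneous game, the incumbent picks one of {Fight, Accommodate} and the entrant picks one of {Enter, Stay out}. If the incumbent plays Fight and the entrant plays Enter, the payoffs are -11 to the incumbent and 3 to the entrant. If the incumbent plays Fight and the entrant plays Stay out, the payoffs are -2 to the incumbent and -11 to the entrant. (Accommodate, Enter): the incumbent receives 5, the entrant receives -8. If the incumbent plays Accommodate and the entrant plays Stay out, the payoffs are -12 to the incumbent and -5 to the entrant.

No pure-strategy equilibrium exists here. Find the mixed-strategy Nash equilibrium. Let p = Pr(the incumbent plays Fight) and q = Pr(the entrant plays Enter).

The incumbent's mix must leave the entrant indifferent between Enter and Stay out.
  the entrant's payoff from Enter: p·3 + (1−p)·(-8) = 11p - 8
  the entrant's payoff from Stay out: p·(-11) + (1−p)·(-5) = -6p - 5
  11p - 8 = -6p - 5  ⇒  17p = 3  ⇒  p = 3/17.
For the incumbent to be willing to mix, the incumbent must be indifferent between Fight and Accommodate, which pins down the entrant's mix.
  the incumbent's expected payoff from Fight: q·(-11) + (1−q)·(-2) = -9q - 2
  the incumbent's expected payoff from Accommodate: q·5 + (1−q)·(-12) = 17q - 12
  -9q - 2 = 17q - 12  ⇒  -26q = -10  ⇒  q = 5/13.

p = 3/17, q = 5/13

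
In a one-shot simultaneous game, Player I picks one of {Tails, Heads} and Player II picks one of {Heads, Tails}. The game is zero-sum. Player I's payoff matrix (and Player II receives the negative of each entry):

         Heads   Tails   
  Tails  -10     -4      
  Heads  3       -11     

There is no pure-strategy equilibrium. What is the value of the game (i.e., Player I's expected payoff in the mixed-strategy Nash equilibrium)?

Player II's mix must leave Player I indifferent between Tails and Heads.
  Player I's payoff to Tails: q·(-10) + (1−q)·(-4) = -6q - 4
  Player I's payoff to Heads: q·3 + (1−q)·(-11) = 14q - 11
  -6q - 4 = 14q - 11  ⇒  -20q = -7  ⇒  q = 7/20.
The value is Player I's expected payoff against this mix (using Tails): (7/20)·(-10) + (13/20)·(-4) = -61/10.

v = -61/10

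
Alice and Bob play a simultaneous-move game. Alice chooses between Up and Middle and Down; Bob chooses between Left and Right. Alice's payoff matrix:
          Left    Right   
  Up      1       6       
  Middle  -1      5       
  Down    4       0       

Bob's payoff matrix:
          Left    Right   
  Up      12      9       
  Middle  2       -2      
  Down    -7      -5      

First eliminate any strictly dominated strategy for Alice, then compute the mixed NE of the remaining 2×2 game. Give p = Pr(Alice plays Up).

p = 2/5

Alice's strategy Middle is strictly dominated by Up: 1 > -1 and 6 > 5. Eliminate Middle.
Alice's mix must leave Bob indifferent between Left and Right.
  Bob's payoff to Left: p·12 + (1−p)·(-7) = 19p - 7
  Bob's payoff to Right: p·9 + (1−p)·(-5) = 14p - 5
  19p - 7 = 14p - 5  ⇒  5p = 2  ⇒  p = 2/5.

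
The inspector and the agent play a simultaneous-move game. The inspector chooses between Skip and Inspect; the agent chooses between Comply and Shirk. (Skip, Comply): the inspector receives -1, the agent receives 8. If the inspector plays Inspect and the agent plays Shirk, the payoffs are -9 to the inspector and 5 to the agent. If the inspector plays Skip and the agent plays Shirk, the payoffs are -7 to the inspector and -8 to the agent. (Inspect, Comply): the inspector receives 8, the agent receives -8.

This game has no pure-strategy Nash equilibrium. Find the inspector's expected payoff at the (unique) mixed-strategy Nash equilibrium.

-65/11

For the inspector to be willing to mix, the inspector must be indifferent between Skip and Inspect, which pins down the agent's mix.
  the inspector's payoff from Skip: q·(-1) + (1−q)·(-7) = 6q - 7
  the inspector's payoff from Inspect: q·8 + (1−q)·(-9) = 17q - 9
  6q - 7 = 17q - 9  ⇒  -11q = -2  ⇒  q = 2/11.
At equilibrium the inspector is indifferent across rows, so the inspector's payoff equals the payoff from Skip: (2/11)·(-1) + (9/11)·(-7) = -65/11.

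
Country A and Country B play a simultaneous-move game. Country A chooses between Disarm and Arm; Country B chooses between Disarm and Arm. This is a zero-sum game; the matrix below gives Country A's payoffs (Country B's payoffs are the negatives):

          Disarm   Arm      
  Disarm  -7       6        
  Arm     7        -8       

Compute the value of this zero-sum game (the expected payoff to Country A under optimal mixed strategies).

v = -1/2

Country B's mix must leave Country A indifferent between Disarm and Arm.
  Country A's payoff from Disarm: q·(-7) + (1−q)·6 = -13q + 6
  Country A's payoff from Arm: q·7 + (1−q)·(-8) = 15q - 8
  -13q + 6 = 15q - 8  ⇒  -28q = -14  ⇒  q = 1/2.
The value is Country A's expected payoff against this mix (using Disarm): (1/2)·(-7) + (1/2)·6 = -1/2.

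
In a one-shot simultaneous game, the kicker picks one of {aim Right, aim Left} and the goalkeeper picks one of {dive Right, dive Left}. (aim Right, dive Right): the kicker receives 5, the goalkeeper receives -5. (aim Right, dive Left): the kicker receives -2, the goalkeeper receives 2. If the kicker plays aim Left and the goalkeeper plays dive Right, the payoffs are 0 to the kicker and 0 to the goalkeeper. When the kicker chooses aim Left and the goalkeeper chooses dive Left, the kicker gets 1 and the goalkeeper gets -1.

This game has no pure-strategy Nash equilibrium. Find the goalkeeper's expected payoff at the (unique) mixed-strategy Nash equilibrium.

The goalkeeper's indifference between dive Right and dive Left determines the kicker's mixing probability p:
  the goalkeeper's payoff to dive Right: p·(-5) + (1−p)·0 = -5p
  the goalkeeper's payoff to dive Left: p·2 + (1−p)·(-1) = 3p - 1
  -5p = 3p - 1  ⇒  -8p = -1  ⇒  p = 1/8.
At equilibrium the goalkeeper is indifferent across columns, so the goalkeeper's payoff equals the payoff from dive Right: (1/8)·(-5) + (7/8)·0 = -5/8.

-5/8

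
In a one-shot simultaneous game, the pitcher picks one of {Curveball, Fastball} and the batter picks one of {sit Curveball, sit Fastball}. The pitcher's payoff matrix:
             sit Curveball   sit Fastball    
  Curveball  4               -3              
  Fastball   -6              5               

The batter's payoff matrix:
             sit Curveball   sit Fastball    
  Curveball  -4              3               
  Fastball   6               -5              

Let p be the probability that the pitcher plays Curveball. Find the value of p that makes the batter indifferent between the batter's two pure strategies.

p = 11/18

For the batter to be willing to mix, the batter must be indifferent between sit Curveball and sit Fastball, which pins down the pitcher's mix.
  the batter's expected payoff from sit Curveball: p·(-4) + (1−p)·6 = -10p + 6
  the batter's expected payoff from sit Fastball: p·3 + (1−p)·(-5) = 8p - 5
  -10p + 6 = 8p - 5  ⇒  -18p = -11  ⇒  p = 11/18.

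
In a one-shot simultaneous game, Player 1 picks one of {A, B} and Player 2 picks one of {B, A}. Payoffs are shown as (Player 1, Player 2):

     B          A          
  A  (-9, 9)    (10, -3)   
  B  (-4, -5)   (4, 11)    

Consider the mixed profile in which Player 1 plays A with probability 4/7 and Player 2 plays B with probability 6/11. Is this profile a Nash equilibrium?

Check Player 2's indifference given Player 1's mix p = 4/7:
  payoff from B = 3; payoff from A = 3 — equal.
Check Player 1's indifference given Player 2's mix q = 6/11:
  payoff from A = -4/11; payoff from B = -4/11 — equal.
Both players are indifferent, so neither can profitably deviate.

Yes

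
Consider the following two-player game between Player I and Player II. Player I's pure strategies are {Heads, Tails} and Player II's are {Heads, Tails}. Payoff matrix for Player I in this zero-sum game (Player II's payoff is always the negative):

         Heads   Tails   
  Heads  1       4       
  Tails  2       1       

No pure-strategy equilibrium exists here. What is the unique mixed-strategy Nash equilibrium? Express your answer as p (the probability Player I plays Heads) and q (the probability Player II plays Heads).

p = 1/4, q = 3/4

For Player II to be willing to mix, Player II must be indifferent between Heads and Tails, which pins down Player I's mix.
  Player II's payoff to Heads: p·(-1) + (1−p)·(-2) = p - 2
  Player II's payoff to Tails: p·(-4) + (1−p)·(-1) = -3p - 1
  p - 2 = -3p - 1  ⇒  4p = 1  ⇒  p = 1/4.
In a mixed equilibrium Player I is indifferent between Heads and Tails; this condition fixes q.
  Player I's expected payoff from Heads: q·1 + (1−q)·4 = -3q + 4
  Player I's expected payoff from Tails: q·2 + (1−q)·1 = q + 1
  -3q + 4 = q + 1  ⇒  -4q = -3  ⇒  q = 3/4.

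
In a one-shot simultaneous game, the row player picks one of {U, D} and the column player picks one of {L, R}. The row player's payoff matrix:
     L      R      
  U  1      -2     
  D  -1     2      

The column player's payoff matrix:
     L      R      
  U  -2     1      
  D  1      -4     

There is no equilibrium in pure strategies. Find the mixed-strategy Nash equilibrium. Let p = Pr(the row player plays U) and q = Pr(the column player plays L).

The column player's indifference between L and R determines the row player's mixing probability p:
  the column player's payoff from L: p·(-2) + (1−p)·1 = -3p + 1
  the column player's payoff from R: p·1 + (1−p)·(-4) = 5p - 4
  -3p + 1 = 5p - 4  ⇒  -8p = -5  ⇒  p = 5/8.
The column player's mix must leave the row player indifferent between U and D.
  the row player's expected payoff from U: q·1 + (1−q)·(-2) = 3q - 2
  the row player's expected payoff from D: q·(-1) + (1−q)·2 = -3q + 2
  3q - 2 = -3q + 2  ⇒  6q = 4  ⇒  q = 2/3.

p = 5/8, q = 2/3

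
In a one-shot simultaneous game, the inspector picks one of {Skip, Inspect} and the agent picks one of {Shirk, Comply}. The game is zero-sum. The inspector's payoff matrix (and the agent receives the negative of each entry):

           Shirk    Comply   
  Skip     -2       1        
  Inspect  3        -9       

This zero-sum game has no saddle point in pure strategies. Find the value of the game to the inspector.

v = -1

Set the inspector's expected payoff from Skip equal to that from Inspect:
  the inspector's expected payoff from Skip: q·(-2) + (1−q)·1 = -3q + 1
  the inspector's expected payoff from Inspect: q·3 + (1−q)·(-9) = 12q - 9
  -3q + 1 = 12q - 9  ⇒  -15q = -10  ⇒  q = 2/3.
The value is the inspector's expected payoff against this mix (using Skip): (2/3)·(-2) + (1/3)·1 = -1.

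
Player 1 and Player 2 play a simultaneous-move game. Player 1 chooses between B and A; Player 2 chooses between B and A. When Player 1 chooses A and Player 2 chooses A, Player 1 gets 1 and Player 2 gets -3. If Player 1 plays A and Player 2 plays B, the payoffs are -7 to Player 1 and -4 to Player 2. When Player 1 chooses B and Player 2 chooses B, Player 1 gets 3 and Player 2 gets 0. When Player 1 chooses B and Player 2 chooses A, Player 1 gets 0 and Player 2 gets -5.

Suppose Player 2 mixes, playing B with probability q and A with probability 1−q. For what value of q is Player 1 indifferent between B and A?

For Player 1 to be willing to mix, Player 1 must be indifferent between B and A, which pins down Player 2's mix.
  Player 1's payoff from B: q·3 + (1−q)·0 = 3q
  Player 1's payoff from A: q·(-7) + (1−q)·1 = -8q + 1
  3q = -8q + 1  ⇒  11q = 1  ⇒  q = 1/11.

q = 1/11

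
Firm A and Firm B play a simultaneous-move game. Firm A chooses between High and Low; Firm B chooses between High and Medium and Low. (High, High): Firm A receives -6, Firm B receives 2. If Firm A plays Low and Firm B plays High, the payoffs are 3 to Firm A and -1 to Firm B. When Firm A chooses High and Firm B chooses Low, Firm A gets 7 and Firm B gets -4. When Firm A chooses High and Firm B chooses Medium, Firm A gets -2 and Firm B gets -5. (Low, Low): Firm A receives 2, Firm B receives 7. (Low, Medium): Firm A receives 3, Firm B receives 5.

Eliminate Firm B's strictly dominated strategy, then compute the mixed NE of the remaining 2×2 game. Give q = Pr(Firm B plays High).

q = 5/14

Firm B's strategy Medium is strictly dominated by Low: -4 > -5 and 7 > 5. Eliminate Medium.
Firm B's mix must leave Firm A indifferent between High and Low.
  Firm A's payoff from High: q·(-6) + (1−q)·7 = -13q + 7
  Firm A's payoff from Low: q·3 + (1−q)·2 = q + 2
  -13q + 7 = q + 2  ⇒  -14q = -5  ⇒  q = 5/14.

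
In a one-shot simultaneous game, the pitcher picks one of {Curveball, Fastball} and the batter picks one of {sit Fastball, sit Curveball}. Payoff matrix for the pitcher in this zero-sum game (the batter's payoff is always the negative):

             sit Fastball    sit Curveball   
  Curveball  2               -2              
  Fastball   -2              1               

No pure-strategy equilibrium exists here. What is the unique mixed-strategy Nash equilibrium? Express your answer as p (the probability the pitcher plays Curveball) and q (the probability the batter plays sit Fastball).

In a mixed equilibrium the batter is indifferent between sit Fastball and sit Curveball; this condition fixes p.
  the batter's payoff from sit Fastball: p·(-2) + (1−p)·2 = -4p + 2
  the batter's payoff from sit Curveball: p·2 + (1−p)·(-1) = 3p - 1
  -4p + 2 = 3p - 1  ⇒  -7p = -3  ⇒  p = 3/7.
In a mixed equilibrium the pitcher is indifferent between Curveball and Fastball; this condition fixes q.
  the pitcher's payoff to Curveball: q·2 + (1−q)·(-2) = 4q - 2
  the pitcher's payoff to Fastball: q·(-2) + (1−q)·1 = -3q + 1
  4q - 2 = -3q + 1  ⇒  7q = 3  ⇒  q = 3/7.

p = 3/7, q = 3/7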